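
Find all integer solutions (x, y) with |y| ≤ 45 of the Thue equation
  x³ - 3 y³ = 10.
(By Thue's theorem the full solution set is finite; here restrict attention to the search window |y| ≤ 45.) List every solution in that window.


The equation is x³ - 3y³ = 10. For fixed y, x³ = 3·y³ + 10, so a solution requires the RHS to be a perfect cube.
Strategy: iterate y from -45 to 45, compute RHS = 3·y³ + 10, and check whether it is a (positive or negative) perfect cube.
Check small values of y:
  y = 0: RHS = 10 is not a perfect cube.
  y = 1: RHS = 13 is not a perfect cube.
  y = -1: RHS = 7 is not a perfect cube.
  y = 2: RHS = 34 is not a perfect cube.
  y = -2: RHS = -14 is not a perfect cube.
  y = 3: RHS = 91 is not a perfect cube.
  y = -3: RHS = -71 is not a perfect cube.
Continuing, at y = 9: RHS = 2197 = (13)³ ⇒ x = 13 works.
Searching the remaining y in |y| ≤ 45 finds no further solutions.
Collected solutions: (13, 9).

Solutions (with |y| ≤ 45): (13, 9).


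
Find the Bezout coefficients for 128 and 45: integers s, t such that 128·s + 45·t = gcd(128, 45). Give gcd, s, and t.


Euclidean algorithm on (128, 45) — divide until remainder is 0:
  128 = 2 · 45 + 38
  45 = 1 · 38 + 7
  38 = 5 · 7 + 3
  7 = 2 · 3 + 1
  3 = 3 · 1 + 0
gcd(128, 45) = 1.
Track Bezout coefficients alongside the remainders: start with r₀ = 128 = a·1 + b·0 (s = 1, t = 0) and r₁ = 45 = a·0 + b·1 (s = 0, t = 1); each new remainder r_{k+1} = r_{k-1} − q_k·r_k inherits s_{k+1} = s_{k-1} − q_k·s_k, t_{k+1} = t_{k-1} − q_k·t_k, so r_k = a·s_k + b·t_k at every step:
  q = 2: r = 38, s = 1 − 2·0 = 1, t = 0 − 2·1 = -2  (check: 128·1 + 45·(-2) = 38)
  q = 1: r = 7, s = 0 − 1·1 = -1, t = 1 − 1·(-2) = 3  (check: 128·(-1) + 45·3 = 7)
  q = 5: r = 3, s = 1 − 5·(-1) = 6, t = -2 − 5·3 = -17  (check: 128·6 + 45·(-17) = 3)
  q = 2: r = 1, s = -1 − 2·6 = -13, t = 3 − 2·(-17) = 37  (check: 128·(-13) + 45·37 = 1)
The row with r = 1 (the gcd) gives the Bezout coefficients s = -13, t = 37.
Result: 128 · (-13) + 45 · (37) = 1.

gcd(128, 45) = 1; s = -13, t = 37 (check: 128·(-13) + 45·37 = 1).


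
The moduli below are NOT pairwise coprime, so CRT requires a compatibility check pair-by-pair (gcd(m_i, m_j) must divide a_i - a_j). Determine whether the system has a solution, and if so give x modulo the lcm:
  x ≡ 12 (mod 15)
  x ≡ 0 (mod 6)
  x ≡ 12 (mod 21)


Moduli 15, 6, 21 are not pairwise coprime, so CRT works modulo lcm(m_i) when all pairwise compatibility conditions hold.
Pairwise compatibility: gcd(m_i, m_j) must divide a_i - a_j for every pair.
Merge one congruence at a time:
  Start: x ≡ 12 (mod 15).
  Combine with x ≡ 0 (mod 6): gcd(15, 6) = 3; 0 - 12 = -12, which IS divisible by 3, so compatible.
    Write x = 12 + 15·t and substitute into x ≡ 0 (mod 6): 15·t ≡ 0 − 12 = -12 (mod 6).
    Divide the congruence (and modulus) by g = 3: 5·t ≡ -4 (mod 2).
    Reduce coefficients mod 2: 1·t ≡ 0 (mod 2).
    So t ≡ 0 (mod 2).
    Then x = 12 + 15·0 = 12, valid modulo lcm(15, 6) = 30: x ≡ 12 (mod 30).
  Combine with x ≡ 12 (mod 21): gcd(30, 21) = 3; 12 - 12 = 0, which IS divisible by 3, so compatible.
    Write x = 12 + 30·t and substitute into x ≡ 12 (mod 21): 30·t ≡ 12 − 12 = 0 (mod 21).
    Divide the congruence (and modulus) by g = 3: 10·t ≡ 0 (mod 7).
    Reduce coefficients mod 7: 3·t ≡ 0 (mod 7).
    The inverse of 3 mod 7 is 5 (since 3·5 = 15 = 2·7 + 1), so t ≡ 5·0 = 0 ≡ 0 (mod 7).
    Then x = 12 + 30·0 = 12, valid modulo lcm(30, 21) = 210: x ≡ 12 (mod 210).
Verify: 12 mod 15 = 12, 12 mod 6 = 0, 12 mod 21 = 12.

x ≡ 12 (mod 210).


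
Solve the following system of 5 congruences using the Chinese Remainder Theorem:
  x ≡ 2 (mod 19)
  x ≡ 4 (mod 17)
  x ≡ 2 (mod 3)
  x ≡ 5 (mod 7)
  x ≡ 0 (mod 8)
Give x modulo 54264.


Product of moduli M = 19 · 17 · 3 · 7 · 8 = 54264.
Merge one congruence at a time:
  Start: x ≡ 2 (mod 19).
  Combine with x ≡ 4 (mod 17); new modulus lcm = 323.
    Write x = 2 + 19·t and substitute into x ≡ 4 (mod 17): 19·t ≡ 4 − 2 = 2 (mod 17).
    Reduce coefficients mod 17: 2·t ≡ 2 (mod 17).
    The inverse of 2 mod 17 is 9 (since 2·9 = 18 = 1·17 + 1), so t ≡ 9·2 = 18 ≡ 1 (mod 17).
    Then x = 2 + 19·1 = 21, valid modulo lcm(19, 17) = 323: x ≡ 21 (mod 323).
  Combine with x ≡ 2 (mod 3); new modulus lcm = 969.
    Write x = 21 + 323·t and substitute into x ≡ 2 (mod 3): 323·t ≡ 2 − 21 = -19 (mod 3).
    Reduce coefficients mod 3: 2·t ≡ 2 (mod 3).
    The inverse of 2 mod 3 is 2 (since 2·2 = 4 = 1·3 + 1), so t ≡ 2·2 = 4 ≡ 1 (mod 3).
    Then x = 21 + 323·1 = 344, valid modulo lcm(323, 3) = 969: x ≡ 344 (mod 969).
  Combine with x ≡ 5 (mod 7); new modulus lcm = 6783.
    Write x = 344 + 969·t and substitute into x ≡ 5 (mod 7): 969·t ≡ 5 − 344 = -339 (mod 7).
    Reduce coefficients mod 7: 3·t ≡ 4 (mod 7).
    The inverse of 3 mod 7 is 5 (since 3·5 = 15 = 2·7 + 1), so t ≡ 5·4 = 20 ≡ 6 (mod 7).
    Then x = 344 + 969·6 = 6158, valid modulo lcm(969, 7) = 6783: x ≡ 6158 (mod 6783).
  Combine with x ≡ 0 (mod 8); new modulus lcm = 54264.
    Write x = 6158 + 6783·t and substitute into x ≡ 0 (mod 8): 6783·t ≡ 0 − 6158 = -6158 (mod 8).
    Reduce coefficients mod 8: 7·t ≡ 2 (mod 8).
    The inverse of 7 mod 8 is 7 (since 7·7 = 49 = 6·8 + 1), so t ≡ 7·2 = 14 ≡ 6 (mod 8).
    Then x = 6158 + 6783·6 = 46856, valid modulo lcm(6783, 8) = 54264: x ≡ 46856 (mod 54264).
Verify against each original: 46856 mod 19 = 2, 46856 mod 17 = 4, 46856 mod 3 = 2, 46856 mod 7 = 5, 46856 mod 8 = 0.

x ≡ 46856 (mod 54264).


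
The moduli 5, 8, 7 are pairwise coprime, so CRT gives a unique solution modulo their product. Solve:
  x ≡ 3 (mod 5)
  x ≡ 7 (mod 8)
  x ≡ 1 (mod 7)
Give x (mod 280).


Moduli 5, 8, 7 are pairwise coprime; by CRT there is a unique solution modulo M = 5 · 8 · 7 = 280.
Solve pairwise, accumulating the modulus:
  Start with x ≡ 3 (mod 5).
  Combine with x ≡ 7 (mod 8): since gcd(5, 8) = 1, we get a unique residue mod 40.
    Write x = 3 + 5·t and substitute into x ≡ 7 (mod 8): 5·t ≡ 7 − 3 = 4 (mod 8).
    The inverse of 5 mod 8 is 5 (since 5·5 = 25 = 3·8 + 1), so t ≡ 5·4 = 20 ≡ 4 (mod 8).
    Then x = 3 + 5·4 = 23, valid modulo lcm(5, 8) = 40: x ≡ 23 (mod 40).
  Combine with x ≡ 1 (mod 7): since gcd(40, 7) = 1, we get a unique residue mod 280.
    Write x = 23 + 40·t and substitute into x ≡ 1 (mod 7): 40·t ≡ 1 − 23 = -22 (mod 7).
    Reduce coefficients mod 7: 5·t ≡ 6 (mod 7).
    The inverse of 5 mod 7 is 3 (since 5·3 = 15 = 2·7 + 1), so t ≡ 3·6 = 18 ≡ 4 (mod 7).
    Then x = 23 + 40·4 = 183, valid modulo lcm(40, 7) = 280: x ≡ 183 (mod 280).
Verify: 183 mod 5 = 3 ✓, 183 mod 8 = 7 ✓, 183 mod 7 = 1 ✓.

x ≡ 183 (mod 280).


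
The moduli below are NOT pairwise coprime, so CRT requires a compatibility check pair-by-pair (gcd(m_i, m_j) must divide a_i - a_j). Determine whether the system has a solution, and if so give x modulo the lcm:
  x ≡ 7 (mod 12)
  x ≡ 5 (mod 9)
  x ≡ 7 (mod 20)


Moduli 12, 9, 20 are not pairwise coprime, so CRT works modulo lcm(m_i) when all pairwise compatibility conditions hold.
Pairwise compatibility: gcd(m_i, m_j) must divide a_i - a_j for every pair.
Merge one congruence at a time:
  Start: x ≡ 7 (mod 12).
  Combine with x ≡ 5 (mod 9): gcd(12, 9) = 3, and 5 - 7 = -2 is NOT divisible by 3.
    ⇒ system is inconsistent (no integer solution).

No solution (the system is inconsistent).


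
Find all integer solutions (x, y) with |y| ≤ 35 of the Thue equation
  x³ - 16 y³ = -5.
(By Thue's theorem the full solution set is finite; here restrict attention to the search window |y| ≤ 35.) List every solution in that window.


The equation is x³ - 16y³ = -5. For fixed y, x³ = 16·y³ − 5, so a solution requires the RHS to be a perfect cube.
Strategy: iterate y from -35 to 35, compute RHS = 16·y³ − 5, and check whether it is a (positive or negative) perfect cube.
Check small values of y:
  y = 0: RHS = -5 is not a perfect cube.
  y = 1: RHS = 11 is not a perfect cube.
  y = -1: RHS = -21 is not a perfect cube.
  y = 2: RHS = 123 is not a perfect cube.
  y = -2: RHS = -133 is not a perfect cube.
  y = 3: RHS = 427 is not a perfect cube.
  y = -3: RHS = -437 is not a perfect cube.
Continuing the search up to |y| = 35 finds no solutions either.
No (x, y) in the scanned range satisfies the equation.

No integer solutions with |y| ≤ 35.


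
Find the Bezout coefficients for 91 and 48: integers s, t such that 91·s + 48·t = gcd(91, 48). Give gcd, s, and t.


Euclidean algorithm on (91, 48) — divide until remainder is 0:
  91 = 1 · 48 + 43
  48 = 1 · 43 + 5
  43 = 8 · 5 + 3
  5 = 1 · 3 + 2
  3 = 1 · 2 + 1
  2 = 2 · 1 + 0
gcd(91, 48) = 1.
Track Bezout coefficients alongside the remainders: start with r₀ = 91 = a·1 + b·0 (s = 1, t = 0) and r₁ = 48 = a·0 + b·1 (s = 0, t = 1); each new remainder r_{k+1} = r_{k-1} − q_k·r_k inherits s_{k+1} = s_{k-1} − q_k·s_k, t_{k+1} = t_{k-1} − q_k·t_k, so r_k = a·s_k + b·t_k at every step:
  q = 1: r = 43, s = 1 − 1·0 = 1, t = 0 − 1·1 = -1  (check: 91·1 + 48·(-1) = 43)
  q = 1: r = 5, s = 0 − 1·1 = -1, t = 1 − 1·(-1) = 2  (check: 91·(-1) + 48·2 = 5)
  q = 8: r = 3, s = 1 − 8·(-1) = 9, t = -1 − 8·2 = -17  (check: 91·9 + 48·(-17) = 3)
  q = 1: r = 2, s = -1 − 1·9 = -10, t = 2 − 1·(-17) = 19  (check: 91·(-10) + 48·19 = 2)
  q = 1: r = 1, s = 9 − 1·(-10) = 19, t = -17 − 1·19 = -36  (check: 91·19 + 48·(-36) = 1)
The row with r = 1 (the gcd) gives the Bezout coefficients s = 19, t = -36.
Result: 91 · (19) + 48 · (-36) = 1.

gcd(91, 48) = 1; s = 19, t = -36 (check: 91·19 + 48·(-36) = 1).


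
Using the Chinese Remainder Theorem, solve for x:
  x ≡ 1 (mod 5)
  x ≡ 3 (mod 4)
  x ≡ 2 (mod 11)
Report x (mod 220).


Moduli 5, 4, 11 are pairwise coprime; by CRT there is a unique solution modulo M = 5 · 4 · 11 = 220.
Solve pairwise, accumulating the modulus:
  Start with x ≡ 1 (mod 5).
  Combine with x ≡ 3 (mod 4): since gcd(5, 4) = 1, we get a unique residue mod 20.
    Write x = 1 + 5·t and substitute into x ≡ 3 (mod 4): 5·t ≡ 3 − 1 = 2 (mod 4).
    Reduce coefficients mod 4: 1·t ≡ 2 (mod 4).
    So t ≡ 2 (mod 4).
    Then x = 1 + 5·2 = 11, valid modulo lcm(5, 4) = 20: x ≡ 11 (mod 20).
  Combine with x ≡ 2 (mod 11): since gcd(20, 11) = 1, we get a unique residue mod 220.
    Write x = 11 + 20·t and substitute into x ≡ 2 (mod 11): 20·t ≡ 2 − 11 = -9 (mod 11).
    Reduce coefficients mod 11: 9·t ≡ 2 (mod 11).
    The inverse of 9 mod 11 is 5 (since 9·5 = 45 = 4·11 + 1), so t ≡ 5·2 = 10 ≡ 10 (mod 11).
    Then x = 11 + 20·10 = 211, valid modulo lcm(20, 11) = 220: x ≡ 211 (mod 220).
Verify: 211 mod 5 = 1 ✓, 211 mod 4 = 3 ✓, 211 mod 11 = 2 ✓.

x ≡ 211 (mod 220).


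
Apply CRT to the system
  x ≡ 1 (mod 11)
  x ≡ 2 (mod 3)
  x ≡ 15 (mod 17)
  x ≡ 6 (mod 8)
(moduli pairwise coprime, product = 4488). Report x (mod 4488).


Product of moduli M = 11 · 3 · 17 · 8 = 4488.
Merge one congruence at a time:
  Start: x ≡ 1 (mod 11).
  Combine with x ≡ 2 (mod 3); new modulus lcm = 33.
    Write x = 1 + 11·t and substitute into x ≡ 2 (mod 3): 11·t ≡ 2 − 1 = 1 (mod 3).
    Reduce coefficients mod 3: 2·t ≡ 1 (mod 3).
    The inverse of 2 mod 3 is 2 (since 2·2 = 4 = 1·3 + 1), so t ≡ 2·1 = 2 ≡ 2 (mod 3).
    Then x = 1 + 11·2 = 23, valid modulo lcm(11, 3) = 33: x ≡ 23 (mod 33).
  Combine with x ≡ 15 (mod 17); new modulus lcm = 561.
    Write x = 23 + 33·t and substitute into x ≡ 15 (mod 17): 33·t ≡ 15 − 23 = -8 (mod 17).
    Reduce coefficients mod 17: 16·t ≡ 9 (mod 17).
    The inverse of 16 mod 17 is 16 (since 16·16 = 256 = 15·17 + 1), so t ≡ 16·9 = 144 ≡ 8 (mod 17).
    Then x = 23 + 33·8 = 287, valid modulo lcm(33, 17) = 561: x ≡ 287 (mod 561).
  Combine with x ≡ 6 (mod 8); new modulus lcm = 4488.
    Write x = 287 + 561·t and substitute into x ≡ 6 (mod 8): 561·t ≡ 6 − 287 = -281 (mod 8).
    Reduce coefficients mod 8: 1·t ≡ 7 (mod 8).
    So t ≡ 7 (mod 8).
    Then x = 287 + 561·7 = 4214, valid modulo lcm(561, 8) = 4488: x ≡ 4214 (mod 4488).
Verify against each original: 4214 mod 11 = 1, 4214 mod 3 = 2, 4214 mod 17 = 15, 4214 mod 8 = 6.

x ≡ 4214 (mod 4488).


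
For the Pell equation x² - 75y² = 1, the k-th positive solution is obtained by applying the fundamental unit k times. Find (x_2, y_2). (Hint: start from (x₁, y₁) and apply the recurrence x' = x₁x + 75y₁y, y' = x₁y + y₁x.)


Step 1: Find the fundamental solution (x₁, y₁) of x² - 75y² = 1.
  Expand √75 as a continued fraction. a₀ = ⌊√75⌋ = 8; iterate m_{k+1} = d_k·a_k − m_k, d_{k+1} = (75 − m_{k+1}²)/d_k, a_{k+1} = ⌊(a₀ + m_{k+1})/d_{k+1}⌋ (starting m₀ = 0, d₀ = 1), with convergents p_k = a_k·p_{k-1} + p_{k-2}, q_k = a_k·q_{k-1} + q_{k-2} (p₋₁ = 1, q₋₁ = 0):
  k = 0: a₀ = 8; p₀/q₀ = 8/1; p₀² − 75·q₀² = 64 − 75 = -11.
  k = 1: m = 8, d = 11, a = ⌊(8 + 8)/11⌋ = 1; p/q = (1·8 + 1)/(1·1 + 0) = 9/1; p² − 75·q² = 81 − 75 = 6.
  k = 2: m = 3, d = 6, a = ⌊(8 + 3)/6⌋ = 1; p/q = (1·9 + 8)/(1·1 + 1) = 17/2; p² − 75·q² = 289 − 300 = -11.
  k = 3: m = 3, d = 11, a = ⌊(8 + 3)/11⌋ = 1; p/q = (1·17 + 9)/(1·2 + 1) = 26/3; p² − 75·q² = 676 − 675 = 1.
  The first convergent with p² − 75·q² = 1 gives the fundamental solution (x₁, y₁) = (26, 3).
Step 2: Apply the recurrence (x_{n+1}, y_{n+1}) = (x₁x_n + 75y₁y_n, x₁y_n + y₁x_n) repeatedly.
  From (x_1, y_1) = (26, 3): x_2 = 26·26 + 75·3·3 = 1351; y_2 = 26·3 + 3·26 = 156.
Step 3: Verify x_2² - 75·y_2² = 1825201 - 1825200 = 1 (should be 1). ✓

(x_1, y_1) = (26, 3); (x_2, y_2) = (1351, 156).


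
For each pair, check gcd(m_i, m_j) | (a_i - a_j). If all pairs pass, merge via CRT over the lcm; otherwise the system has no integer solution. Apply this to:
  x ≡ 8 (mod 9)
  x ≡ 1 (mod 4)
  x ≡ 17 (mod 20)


Moduli 9, 4, 20 are not pairwise coprime, so CRT works modulo lcm(m_i) when all pairwise compatibility conditions hold.
Pairwise compatibility: gcd(m_i, m_j) must divide a_i - a_j for every pair.
Merge one congruence at a time:
  Start: x ≡ 8 (mod 9).
  Combine with x ≡ 1 (mod 4): gcd(9, 4) = 1; 1 - 8 = -7, which IS divisible by 1, so compatible.
    Write x = 8 + 9·t and substitute into x ≡ 1 (mod 4): 9·t ≡ 1 − 8 = -7 (mod 4).
    Reduce coefficients mod 4: 1·t ≡ 1 (mod 4).
    So t ≡ 1 (mod 4).
    Then x = 8 + 9·1 = 17, valid modulo lcm(9, 4) = 36: x ≡ 17 (mod 36).
  Combine with x ≡ 17 (mod 20): gcd(36, 20) = 4; 17 - 17 = 0, which IS divisible by 4, so compatible.
    Write x = 17 + 36·t and substitute into x ≡ 17 (mod 20): 36·t ≡ 17 − 17 = 0 (mod 20).
    Divide the congruence (and modulus) by g = 4: 9·t ≡ 0 (mod 5).
    Reduce coefficients mod 5: 4·t ≡ 0 (mod 5).
    The inverse of 4 mod 5 is 4 (since 4·4 = 16 = 3·5 + 1), so t ≡ 4·0 = 0 ≡ 0 (mod 5).
    Then x = 17 + 36·0 = 17, valid modulo lcm(36, 20) = 180: x ≡ 17 (mod 180).
Verify: 17 mod 9 = 8, 17 mod 4 = 1, 17 mod 20 = 17.

x ≡ 17 (mod 180).


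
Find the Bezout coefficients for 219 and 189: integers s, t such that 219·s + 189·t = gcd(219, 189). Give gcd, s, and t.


Euclidean algorithm on (219, 189) — divide until remainder is 0:
  219 = 1 · 189 + 30
  189 = 6 · 30 + 9
  30 = 3 · 9 + 3
  9 = 3 · 3 + 0
gcd(219, 189) = 3.
Track Bezout coefficients alongside the remainders: start with r₀ = 219 = a·1 + b·0 (s = 1, t = 0) and r₁ = 189 = a·0 + b·1 (s = 0, t = 1); each new remainder r_{k+1} = r_{k-1} − q_k·r_k inherits s_{k+1} = s_{k-1} − q_k·s_k, t_{k+1} = t_{k-1} − q_k·t_k, so r_k = a·s_k + b·t_k at every step:
  q = 1: r = 30, s = 1 − 1·0 = 1, t = 0 − 1·1 = -1  (check: 219·1 + 189·(-1) = 30)
  q = 6: r = 9, s = 0 − 6·1 = -6, t = 1 − 6·(-1) = 7  (check: 219·(-6) + 189·7 = 9)
  q = 3: r = 3, s = 1 − 3·(-6) = 19, t = -1 − 3·7 = -22  (check: 219·19 + 189·(-22) = 3)
The row with r = 3 (the gcd) gives the Bezout coefficients s = 19, t = -22.
Result: 219 · (19) + 189 · (-22) = 3.

gcd(219, 189) = 3; s = 19, t = -22 (check: 219·19 + 189·(-22) = 3).


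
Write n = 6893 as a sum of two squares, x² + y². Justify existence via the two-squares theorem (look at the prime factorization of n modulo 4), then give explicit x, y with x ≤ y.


Step 1: Factor n = 6893 = 61 · 113.
Step 2: Check the mod-4 condition on each prime factor: 61 ≡ 1 (mod 4), exponent 1; 113 ≡ 1 (mod 4), exponent 1.
All primes ≡ 3 (mod 4) appear to even exponent (or don't appear), so by the two-squares theorem n IS expressible as a sum of two squares.
Step 3: Build a representation. Here n = 61 · 113 is a product of primes ≡ 1 (mod 4). Each prime p ≡ 1 (mod 4) is itself a sum of two squares; find a² by testing p − a² for a perfect square:
  61: 61 − 1² = 60, 61 − 2² = 57, 61 − 3² = 52, 61 − 4² = 45, 61 − 5² = 36 = 6² ⇒ 61 = 5² + 6².
  113: 113 − 1² = 112, 113 − 2² = 109, 113 − 3² = 104, 113 − 4² = 97, 113 − 5² = 88, 113 − 6² = 77, 113 − 7² = 64 = 8² ⇒ 113 = 7² + 8².
  Combine using the Brahmagupta–Fibonacci identity (a² + b²)(c² + d²) = (ac − bd)² + (ad + bc)² = (ac + bd)² + (ad − bc)²:
  61 · 113 = 6893: from (5² + 6²)(7² + 8²), take (5·7 − 6·8, 5·8 + 6·7) = (35 − 48, 40 + 42) = (-13, 82); dropping signs (only squares matter) gives (13, 82); check 13² + 82² = 169 + 6724 = 6893 ✓.
Step 4: Order so x ≤ y and verify: 13² + 82² = 169 + 6724 = 6893 = n. ✓

n = 6893 = 13² + 82² (one valid representation with x ≤ y).


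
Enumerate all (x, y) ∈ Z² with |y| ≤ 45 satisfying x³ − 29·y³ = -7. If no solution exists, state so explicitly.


The equation is x³ - 29y³ = -7. For fixed y, x³ = 29·y³ − 7, so a solution requires the RHS to be a perfect cube.
Strategy: iterate y from -45 to 45, compute RHS = 29·y³ − 7, and check whether it is a (positive or negative) perfect cube.
Check small values of y:
  y = 0: RHS = -7 is not a perfect cube.
  y = 1: RHS = 22 is not a perfect cube.
  y = -1: RHS = -36 is not a perfect cube.
  y = 2: RHS = 225 is not a perfect cube.
  y = -2: RHS = -239 is not a perfect cube.
  y = 3: RHS = 776 is not a perfect cube.
  y = -3: RHS = -790 is not a perfect cube.
Continuing the search up to |y| = 45 finds no solutions either.
No (x, y) in the scanned range satisfies the equation.

No integer solutions with |y| ≤ 45.


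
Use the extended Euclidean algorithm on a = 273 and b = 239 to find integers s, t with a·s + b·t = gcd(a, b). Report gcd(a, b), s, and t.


Euclidean algorithm on (273, 239) — divide until remainder is 0:
  273 = 1 · 239 + 34
  239 = 7 · 34 + 1
  34 = 34 · 1 + 0
gcd(273, 239) = 1.
Track Bezout coefficients alongside the remainders: start with r₀ = 273 = a·1 + b·0 (s = 1, t = 0) and r₁ = 239 = a·0 + b·1 (s = 0, t = 1); each new remainder r_{k+1} = r_{k-1} − q_k·r_k inherits s_{k+1} = s_{k-1} − q_k·s_k, t_{k+1} = t_{k-1} − q_k·t_k, so r_k = a·s_k + b·t_k at every step:
  q = 1: r = 34, s = 1 − 1·0 = 1, t = 0 − 1·1 = -1  (check: 273·1 + 239·(-1) = 34)
  q = 7: r = 1, s = 0 − 7·1 = -7, t = 1 − 7·(-1) = 8  (check: 273·(-7) + 239·8 = 1)
The row with r = 1 (the gcd) gives the Bezout coefficients s = -7, t = 8.
Result: 273 · (-7) + 239 · (8) = 1.

gcd(273, 239) = 1; s = -7, t = 8 (check: 273·(-7) + 239·8 = 1).


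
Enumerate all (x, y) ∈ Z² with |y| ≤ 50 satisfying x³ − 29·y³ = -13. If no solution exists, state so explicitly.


The equation is x³ - 29y³ = -13. For fixed y, x³ = 29·y³ − 13, so a solution requires the RHS to be a perfect cube.
Strategy: iterate y from -50 to 50, compute RHS = 29·y³ − 13, and check whether it is a (positive or negative) perfect cube.
Check small values of y:
  y = 0: RHS = -13 is not a perfect cube.
  y = 1: RHS = 16 is not a perfect cube.
  y = -1: RHS = -42 is not a perfect cube.
  y = 2: RHS = 219 is not a perfect cube.
  y = -2: RHS = -245 is not a perfect cube.
  y = 3: RHS = 770 is not a perfect cube.
  y = -3: RHS = -796 is not a perfect cube.
Continuing the search up to |y| = 50 finds no solutions either.
No (x, y) in the scanned range satisfies the equation.

No integer solutions with |y| ≤ 50.


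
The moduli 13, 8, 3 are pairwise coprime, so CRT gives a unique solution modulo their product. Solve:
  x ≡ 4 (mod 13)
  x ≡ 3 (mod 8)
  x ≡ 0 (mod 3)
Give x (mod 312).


Moduli 13, 8, 3 are pairwise coprime; by CRT there is a unique solution modulo M = 13 · 8 · 3 = 312.
Solve pairwise, accumulating the modulus:
  Start with x ≡ 4 (mod 13).
  Combine with x ≡ 3 (mod 8): since gcd(13, 8) = 1, we get a unique residue mod 104.
    Write x = 4 + 13·t and substitute into x ≡ 3 (mod 8): 13·t ≡ 3 − 4 = -1 (mod 8).
    Reduce coefficients mod 8: 5·t ≡ 7 (mod 8).
    The inverse of 5 mod 8 is 5 (since 5·5 = 25 = 3·8 + 1), so t ≡ 5·7 = 35 ≡ 3 (mod 8).
    Then x = 4 + 13·3 = 43, valid modulo lcm(13, 8) = 104: x ≡ 43 (mod 104).
  Combine with x ≡ 0 (mod 3): since gcd(104, 3) = 1, we get a unique residue mod 312.
    Write x = 43 + 104·t and substitute into x ≡ 0 (mod 3): 104·t ≡ 0 − 43 = -43 (mod 3).
    Reduce coefficients mod 3: 2·t ≡ 2 (mod 3).
    The inverse of 2 mod 3 is 2 (since 2·2 = 4 = 1·3 + 1), so t ≡ 2·2 = 4 ≡ 1 (mod 3).
    Then x = 43 + 104·1 = 147, valid modulo lcm(104, 3) = 312: x ≡ 147 (mod 312).
Verify: 147 mod 13 = 4 ✓, 147 mod 8 = 3 ✓, 147 mod 3 = 0 ✓.

x ≡ 147 (mod 312).


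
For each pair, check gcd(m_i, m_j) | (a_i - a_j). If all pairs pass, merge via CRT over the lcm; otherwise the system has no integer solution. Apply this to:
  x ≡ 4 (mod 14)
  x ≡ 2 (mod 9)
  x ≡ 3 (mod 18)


Moduli 14, 9, 18 are not pairwise coprime, so CRT works modulo lcm(m_i) when all pairwise compatibility conditions hold.
Pairwise compatibility: gcd(m_i, m_j) must divide a_i - a_j for every pair.
Merge one congruence at a time:
  Start: x ≡ 4 (mod 14).
  Combine with x ≡ 2 (mod 9): gcd(14, 9) = 1; 2 - 4 = -2, which IS divisible by 1, so compatible.
    Write x = 4 + 14·t and substitute into x ≡ 2 (mod 9): 14·t ≡ 2 − 4 = -2 (mod 9).
    Reduce coefficients mod 9: 5·t ≡ 7 (mod 9).
    The inverse of 5 mod 9 is 2 (since 5·2 = 10 = 1·9 + 1), so t ≡ 2·7 = 14 ≡ 5 (mod 9).
    Then x = 4 + 14·5 = 74, valid modulo lcm(14, 9) = 126: x ≡ 74 (mod 126).
  Combine with x ≡ 3 (mod 18): gcd(126, 18) = 18, and 3 - 74 = -71 is NOT divisible by 18.
    ⇒ system is inconsistent (no integer solution).

No solution (the system is inconsistent).


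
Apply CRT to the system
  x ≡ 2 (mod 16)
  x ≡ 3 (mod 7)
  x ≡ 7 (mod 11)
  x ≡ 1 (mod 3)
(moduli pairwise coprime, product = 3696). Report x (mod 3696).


Product of moduli M = 16 · 7 · 11 · 3 = 3696.
Merge one congruence at a time:
  Start: x ≡ 2 (mod 16).
  Combine with x ≡ 3 (mod 7); new modulus lcm = 112.
    Write x = 2 + 16·t and substitute into x ≡ 3 (mod 7): 16·t ≡ 3 − 2 = 1 (mod 7).
    Reduce coefficients mod 7: 2·t ≡ 1 (mod 7).
    The inverse of 2 mod 7 is 4 (since 2·4 = 8 = 1·7 + 1), so t ≡ 4·1 = 4 ≡ 4 (mod 7).
    Then x = 2 + 16·4 = 66, valid modulo lcm(16, 7) = 112: x ≡ 66 (mod 112).
  Combine with x ≡ 7 (mod 11); new modulus lcm = 1232.
    Write x = 66 + 112·t and substitute into x ≡ 7 (mod 11): 112·t ≡ 7 − 66 = -59 (mod 11).
    Reduce coefficients mod 11: 2·t ≡ 7 (mod 11).
    The inverse of 2 mod 11 is 6 (since 2·6 = 12 = 1·11 + 1), so t ≡ 6·7 = 42 ≡ 9 (mod 11).
    Then x = 66 + 112·9 = 1074, valid modulo lcm(112, 11) = 1232: x ≡ 1074 (mod 1232).
  Combine with x ≡ 1 (mod 3); new modulus lcm = 3696.
    Write x = 1074 + 1232·t and substitute into x ≡ 1 (mod 3): 1232·t ≡ 1 − 1074 = -1073 (mod 3).
    Reduce coefficients mod 3: 2·t ≡ 1 (mod 3).
    The inverse of 2 mod 3 is 2 (since 2·2 = 4 = 1·3 + 1), so t ≡ 2·1 = 2 ≡ 2 (mod 3).
    Then x = 1074 + 1232·2 = 3538, valid modulo lcm(1232, 3) = 3696: x ≡ 3538 (mod 3696).
Verify against each original: 3538 mod 16 = 2, 3538 mod 7 = 3, 3538 mod 11 = 7, 3538 mod 3 = 1.

x ≡ 3538 (mod 3696).


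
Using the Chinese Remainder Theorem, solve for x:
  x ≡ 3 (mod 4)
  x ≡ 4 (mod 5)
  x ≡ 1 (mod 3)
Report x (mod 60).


Moduli 4, 5, 3 are pairwise coprime; by CRT there is a unique solution modulo M = 4 · 5 · 3 = 60.
Solve pairwise, accumulating the modulus:
  Start with x ≡ 3 (mod 4).
  Combine with x ≡ 4 (mod 5): since gcd(4, 5) = 1, we get a unique residue mod 20.
    Write x = 3 + 4·t and substitute into x ≡ 4 (mod 5): 4·t ≡ 4 − 3 = 1 (mod 5).
    The inverse of 4 mod 5 is 4 (since 4·4 = 16 = 3·5 + 1), so t ≡ 4·1 = 4 ≡ 4 (mod 5).
    Then x = 3 + 4·4 = 19, valid modulo lcm(4, 5) = 20: x ≡ 19 (mod 20).
  Combine with x ≡ 1 (mod 3): since gcd(20, 3) = 1, we get a unique residue mod 60.
    Write x = 19 + 20·t and substitute into x ≡ 1 (mod 3): 20·t ≡ 1 − 19 = -18 (mod 3).
    Reduce coefficients mod 3: 2·t ≡ 0 (mod 3).
    The inverse of 2 mod 3 is 2 (since 2·2 = 4 = 1·3 + 1), so t ≡ 2·0 = 0 ≡ 0 (mod 3).
    Then x = 19 + 20·0 = 19, valid modulo lcm(20, 3) = 60: x ≡ 19 (mod 60).
Verify: 19 mod 4 = 3 ✓, 19 mod 5 = 4 ✓, 19 mod 3 = 1 ✓.

x ≡ 19 (mod 60).


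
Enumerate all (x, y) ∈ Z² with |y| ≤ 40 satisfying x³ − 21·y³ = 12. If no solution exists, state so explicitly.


The equation is x³ - 21y³ = 12. For fixed y, x³ = 21·y³ + 12, so a solution requires the RHS to be a perfect cube.
Strategy: iterate y from -40 to 40, compute RHS = 21·y³ + 12, and check whether it is a (positive or negative) perfect cube.
Check small values of y:
  y = 0: RHS = 12 is not a perfect cube.
  y = 1: RHS = 33 is not a perfect cube.
  y = -1: RHS = -9 is not a perfect cube.
  y = 2: RHS = 180 is not a perfect cube.
  y = -2: RHS = -156 is not a perfect cube.
  y = 3: RHS = 579 is not a perfect cube.
  y = -3: RHS = -555 is not a perfect cube.
Continuing the search up to |y| = 40 finds no solutions either.
No (x, y) in the scanned range satisfies the equation.

No integer solutions with |y| ≤ 40.


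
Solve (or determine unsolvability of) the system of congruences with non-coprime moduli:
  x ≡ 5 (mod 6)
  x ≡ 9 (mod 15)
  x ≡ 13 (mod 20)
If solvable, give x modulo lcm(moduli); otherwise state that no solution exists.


Moduli 6, 15, 20 are not pairwise coprime, so CRT works modulo lcm(m_i) when all pairwise compatibility conditions hold.
Pairwise compatibility: gcd(m_i, m_j) must divide a_i - a_j for every pair.
Merge one congruence at a time:
  Start: x ≡ 5 (mod 6).
  Combine with x ≡ 9 (mod 15): gcd(6, 15) = 3, and 9 - 5 = 4 is NOT divisible by 3.
    ⇒ system is inconsistent (no integer solution).

No solution (the system is inconsistent).


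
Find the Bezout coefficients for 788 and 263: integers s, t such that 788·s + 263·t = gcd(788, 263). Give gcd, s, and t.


Euclidean algorithm on (788, 263) — divide until remainder is 0:
  788 = 2 · 263 + 262
  263 = 1 · 262 + 1
  262 = 262 · 1 + 0
gcd(788, 263) = 1.
Track Bezout coefficients alongside the remainders: start with r₀ = 788 = a·1 + b·0 (s = 1, t = 0) and r₁ = 263 = a·0 + b·1 (s = 0, t = 1); each new remainder r_{k+1} = r_{k-1} − q_k·r_k inherits s_{k+1} = s_{k-1} − q_k·s_k, t_{k+1} = t_{k-1} − q_k·t_k, so r_k = a·s_k + b·t_k at every step:
  q = 2: r = 262, s = 1 − 2·0 = 1, t = 0 − 2·1 = -2  (check: 788·1 + 263·(-2) = 262)
  q = 1: r = 1, s = 0 − 1·1 = -1, t = 1 − 1·(-2) = 3  (check: 788·(-1) + 263·3 = 1)
The row with r = 1 (the gcd) gives the Bezout coefficients s = -1, t = 3.
Result: 788 · (-1) + 263 · (3) = 1.

gcd(788, 263) = 1; s = -1, t = 3 (check: 788·(-1) + 263·3 = 1).


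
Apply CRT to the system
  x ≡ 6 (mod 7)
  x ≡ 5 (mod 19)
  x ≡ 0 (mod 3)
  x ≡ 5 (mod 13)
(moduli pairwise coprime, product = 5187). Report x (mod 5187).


Product of moduli M = 7 · 19 · 3 · 13 = 5187.
Merge one congruence at a time:
  Start: x ≡ 6 (mod 7).
  Combine with x ≡ 5 (mod 19); new modulus lcm = 133.
    Write x = 6 + 7·t and substitute into x ≡ 5 (mod 19): 7·t ≡ 5 − 6 = -1 (mod 19).
    Reduce coefficients mod 19: 7·t ≡ 18 (mod 19).
    The inverse of 7 mod 19 is 11 (since 7·11 = 77 = 4·19 + 1), so t ≡ 11·18 = 198 ≡ 8 (mod 19).
    Then x = 6 + 7·8 = 62, valid modulo lcm(7, 19) = 133: x ≡ 62 (mod 133).
  Combine with x ≡ 0 (mod 3); new modulus lcm = 399.
    Write x = 62 + 133·t and substitute into x ≡ 0 (mod 3): 133·t ≡ 0 − 62 = -62 (mod 3).
    Reduce coefficients mod 3: 1·t ≡ 1 (mod 3).
    So t ≡ 1 (mod 3).
    Then x = 62 + 133·1 = 195, valid modulo lcm(133, 3) = 399: x ≡ 195 (mod 399).
  Combine with x ≡ 5 (mod 13); new modulus lcm = 5187.
    Write x = 195 + 399·t and substitute into x ≡ 5 (mod 13): 399·t ≡ 5 − 195 = -190 (mod 13).
    Reduce coefficients mod 13: 9·t ≡ 5 (mod 13).
    The inverse of 9 mod 13 is 3 (since 9·3 = 27 = 2·13 + 1), so t ≡ 3·5 = 15 ≡ 2 (mod 13).
    Then x = 195 + 399·2 = 993, valid modulo lcm(399, 13) = 5187: x ≡ 993 (mod 5187).
Verify against each original: 993 mod 7 = 6, 993 mod 19 = 5, 993 mod 3 = 0, 993 mod 13 = 5.

x ≡ 993 (mod 5187).


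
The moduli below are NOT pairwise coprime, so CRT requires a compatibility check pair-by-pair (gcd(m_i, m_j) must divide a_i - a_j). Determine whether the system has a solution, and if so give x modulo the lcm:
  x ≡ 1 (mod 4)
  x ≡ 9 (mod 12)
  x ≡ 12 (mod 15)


Moduli 4, 12, 15 are not pairwise coprime, so CRT works modulo lcm(m_i) when all pairwise compatibility conditions hold.
Pairwise compatibility: gcd(m_i, m_j) must divide a_i - a_j for every pair.
Merge one congruence at a time:
  Start: x ≡ 1 (mod 4).
  Combine with x ≡ 9 (mod 12): gcd(4, 12) = 4; 9 - 1 = 8, which IS divisible by 4, so compatible.
    Write x = 1 + 4·t and substitute into x ≡ 9 (mod 12): 4·t ≡ 9 − 1 = 8 (mod 12).
    Divide the congruence (and modulus) by g = 4: 1·t ≡ 2 (mod 3).
    So t ≡ 2 (mod 3).
    Then x = 1 + 4·2 = 9, valid modulo lcm(4, 12) = 12: x ≡ 9 (mod 12).
  Combine with x ≡ 12 (mod 15): gcd(12, 15) = 3; 12 - 9 = 3, which IS divisible by 3, so compatible.
    Write x = 9 + 12·t and substitute into x ≡ 12 (mod 15): 12·t ≡ 12 − 9 = 3 (mod 15).
    Divide the congruence (and modulus) by g = 3: 4·t ≡ 1 (mod 5).
    The inverse of 4 mod 5 is 4 (since 4·4 = 16 = 3·5 + 1), so t ≡ 4·1 = 4 ≡ 4 (mod 5).
    Then x = 9 + 12·4 = 57, valid modulo lcm(12, 15) = 60: x ≡ 57 (mod 60).
Verify: 57 mod 4 = 1, 57 mod 12 = 9, 57 mod 15 = 12.

x ≡ 57 (mod 60).


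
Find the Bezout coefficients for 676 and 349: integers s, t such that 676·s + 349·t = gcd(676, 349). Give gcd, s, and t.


Euclidean algorithm on (676, 349) — divide until remainder is 0:
  676 = 1 · 349 + 327
  349 = 1 · 327 + 22
  327 = 14 · 22 + 19
  22 = 1 · 19 + 3
  19 = 6 · 3 + 1
  3 = 3 · 1 + 0
gcd(676, 349) = 1.
Track Bezout coefficients alongside the remainders: start with r₀ = 676 = a·1 + b·0 (s = 1, t = 0) and r₁ = 349 = a·0 + b·1 (s = 0, t = 1); each new remainder r_{k+1} = r_{k-1} − q_k·r_k inherits s_{k+1} = s_{k-1} − q_k·s_k, t_{k+1} = t_{k-1} − q_k·t_k, so r_k = a·s_k + b·t_k at every step:
  q = 1: r = 327, s = 1 − 1·0 = 1, t = 0 − 1·1 = -1  (check: 676·1 + 349·(-1) = 327)
  q = 1: r = 22, s = 0 − 1·1 = -1, t = 1 − 1·(-1) = 2  (check: 676·(-1) + 349·2 = 22)
  q = 14: r = 19, s = 1 − 14·(-1) = 15, t = -1 − 14·2 = -29  (check: 676·15 + 349·(-29) = 19)
  q = 1: r = 3, s = -1 − 1·15 = -16, t = 2 − 1·(-29) = 31  (check: 676·(-16) + 349·31 = 3)
  q = 6: r = 1, s = 15 − 6·(-16) = 111, t = -29 − 6·31 = -215  (check: 676·111 + 349·(-215) = 1)
The row with r = 1 (the gcd) gives the Bezout coefficients s = 111, t = -215.
Result: 676 · (111) + 349 · (-215) = 1.

gcd(676, 349) = 1; s = 111, t = -215 (check: 676·111 + 349·(-215) = 1).


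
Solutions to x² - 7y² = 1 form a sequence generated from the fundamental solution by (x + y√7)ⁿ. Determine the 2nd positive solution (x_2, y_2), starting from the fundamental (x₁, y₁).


Step 1: Find the fundamental solution (x₁, y₁) of x² - 7y² = 1.
  Expand √7 as a continued fraction. a₀ = ⌊√7⌋ = 2; iterate m_{k+1} = d_k·a_k − m_k, d_{k+1} = (7 − m_{k+1}²)/d_k, a_{k+1} = ⌊(a₀ + m_{k+1})/d_{k+1}⌋ (starting m₀ = 0, d₀ = 1), with convergents p_k = a_k·p_{k-1} + p_{k-2}, q_k = a_k·q_{k-1} + q_{k-2} (p₋₁ = 1, q₋₁ = 0):
  k = 0: a₀ = 2; p₀/q₀ = 2/1; p₀² − 7·q₀² = 4 − 7 = -3.
  k = 1: m = 2, d = 3, a = ⌊(2 + 2)/3⌋ = 1; p/q = (1·2 + 1)/(1·1 + 0) = 3/1; p² − 7·q² = 9 − 7 = 2.
  k = 2: m = 1, d = 2, a = ⌊(2 + 1)/2⌋ = 1; p/q = (1·3 + 2)/(1·1 + 1) = 5/2; p² − 7·q² = 25 − 28 = -3.
  k = 3: m = 1, d = 3, a = ⌊(2 + 1)/3⌋ = 1; p/q = (1·5 + 3)/(1·2 + 1) = 8/3; p² − 7·q² = 64 − 63 = 1.
  The first convergent with p² − 7·q² = 1 gives the fundamental solution (x₁, y₁) = (8, 3).
Step 2: Apply the recurrence (x_{n+1}, y_{n+1}) = (x₁x_n + 7y₁y_n, x₁y_n + y₁x_n) repeatedly.
  From (x_1, y_1) = (8, 3): x_2 = 8·8 + 7·3·3 = 127; y_2 = 8·3 + 3·8 = 48.
Step 3: Verify x_2² - 7·y_2² = 16129 - 16128 = 1 (should be 1). ✓

(x_1, y_1) = (8, 3); (x_2, y_2) = (127, 48).


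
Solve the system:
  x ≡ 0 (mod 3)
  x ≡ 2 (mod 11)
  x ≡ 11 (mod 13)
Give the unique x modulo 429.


Moduli 3, 11, 13 are pairwise coprime; by CRT there is a unique solution modulo M = 3 · 11 · 13 = 429.
Solve pairwise, accumulating the modulus:
  Start with x ≡ 0 (mod 3).
  Combine with x ≡ 2 (mod 11): since gcd(3, 11) = 1, we get a unique residue mod 33.
    Write x = 0 + 3·t and substitute into x ≡ 2 (mod 11): 3·t ≡ 2 − 0 = 2 (mod 11).
    The inverse of 3 mod 11 is 4 (since 3·4 = 12 = 1·11 + 1), so t ≡ 4·2 = 8 ≡ 8 (mod 11).
    Then x = 0 + 3·8 = 24, valid modulo lcm(3, 11) = 33: x ≡ 24 (mod 33).
  Combine with x ≡ 11 (mod 13): since gcd(33, 13) = 1, we get a unique residue mod 429.
    Write x = 24 + 33·t and substitute into x ≡ 11 (mod 13): 33·t ≡ 11 − 24 = -13 (mod 13).
    Reduce coefficients mod 13: 7·t ≡ 0 (mod 13).
    The inverse of 7 mod 13 is 2 (since 7·2 = 14 = 1·13 + 1), so t ≡ 2·0 = 0 ≡ 0 (mod 13).
    Then x = 24 + 33·0 = 24, valid modulo lcm(33, 13) = 429: x ≡ 24 (mod 429).
Verify: 24 mod 3 = 0 ✓, 24 mod 11 = 2 ✓, 24 mod 13 = 11 ✓.

x ≡ 24 (mod 429).


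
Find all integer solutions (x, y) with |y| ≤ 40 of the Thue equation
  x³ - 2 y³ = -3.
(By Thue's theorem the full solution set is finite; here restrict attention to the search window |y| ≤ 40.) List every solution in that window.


The equation is x³ - 2y³ = -3. For fixed y, x³ = 2·y³ − 3, so a solution requires the RHS to be a perfect cube.
Strategy: iterate y from -40 to 40, compute RHS = 2·y³ − 3, and check whether it is a (positive or negative) perfect cube.
Check small values of y:
  y = 0: RHS = -3 is not a perfect cube.
  y = 1: RHS = -1 = (-1)³ ⇒ x = -1 works.
  y = -1: RHS = -5 is not a perfect cube.
  y = 2: RHS = 13 is not a perfect cube.
  y = -2: RHS = -19 is not a perfect cube.
  y = 3: RHS = 51 is not a perfect cube.
  y = -3: RHS = -57 is not a perfect cube.
Continuing, at y = 4: RHS = 125 = (5)³ ⇒ x = 5 works.
Searching the remaining y in |y| ≤ 40 finds no further solutions.
Collected solutions: (-1, 1), (5, 4).

Solutions (with |y| ≤ 40): (-1, 1), (5, 4).


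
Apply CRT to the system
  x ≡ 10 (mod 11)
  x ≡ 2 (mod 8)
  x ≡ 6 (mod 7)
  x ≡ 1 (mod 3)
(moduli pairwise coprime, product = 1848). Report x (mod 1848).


Product of moduli M = 11 · 8 · 7 · 3 = 1848.
Merge one congruence at a time:
  Start: x ≡ 10 (mod 11).
  Combine with x ≡ 2 (mod 8); new modulus lcm = 88.
    Write x = 10 + 11·t and substitute into x ≡ 2 (mod 8): 11·t ≡ 2 − 10 = -8 (mod 8).
    Reduce coefficients mod 8: 3·t ≡ 0 (mod 8).
    The inverse of 3 mod 8 is 3 (since 3·3 = 9 = 1·8 + 1), so t ≡ 3·0 = 0 ≡ 0 (mod 8).
    Then x = 10 + 11·0 = 10, valid modulo lcm(11, 8) = 88: x ≡ 10 (mod 88).
  Combine with x ≡ 6 (mod 7); new modulus lcm = 616.
    Write x = 10 + 88·t and substitute into x ≡ 6 (mod 7): 88·t ≡ 6 − 10 = -4 (mod 7).
    Reduce coefficients mod 7: 4·t ≡ 3 (mod 7).
    The inverse of 4 mod 7 is 2 (since 4·2 = 8 = 1·7 + 1), so t ≡ 2·3 = 6 ≡ 6 (mod 7).
    Then x = 10 + 88·6 = 538, valid modulo lcm(88, 7) = 616: x ≡ 538 (mod 616).
  Combine with x ≡ 1 (mod 3); new modulus lcm = 1848.
    Write x = 538 + 616·t and substitute into x ≡ 1 (mod 3): 616·t ≡ 1 − 538 = -537 (mod 3).
    Reduce coefficients mod 3: 1·t ≡ 0 (mod 3).
    So t ≡ 0 (mod 3).
    Then x = 538 + 616·0 = 538, valid modulo lcm(616, 3) = 1848: x ≡ 538 (mod 1848).
Verify against each original: 538 mod 11 = 10, 538 mod 8 = 2, 538 mod 7 = 6, 538 mod 3 = 1.

x ≡ 538 (mod 1848).


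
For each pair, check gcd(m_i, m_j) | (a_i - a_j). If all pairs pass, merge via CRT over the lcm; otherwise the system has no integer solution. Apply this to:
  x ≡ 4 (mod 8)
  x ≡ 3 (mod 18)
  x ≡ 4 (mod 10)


Moduli 8, 18, 10 are not pairwise coprime, so CRT works modulo lcm(m_i) when all pairwise compatibility conditions hold.
Pairwise compatibility: gcd(m_i, m_j) must divide a_i - a_j for every pair.
Merge one congruence at a time:
  Start: x ≡ 4 (mod 8).
  Combine with x ≡ 3 (mod 18): gcd(8, 18) = 2, and 3 - 4 = -1 is NOT divisible by 2.
    ⇒ system is inconsistent (no integer solution).

No solution (the system is inconsistent).


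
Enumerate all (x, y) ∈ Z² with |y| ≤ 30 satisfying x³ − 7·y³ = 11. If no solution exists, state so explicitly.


The equation is x³ - 7y³ = 11. For fixed y, x³ = 7·y³ + 11, so a solution requires the RHS to be a perfect cube.
Strategy: iterate y from -30 to 30, compute RHS = 7·y³ + 11, and check whether it is a (positive or negative) perfect cube.
Check small values of y:
  y = 0: RHS = 11 is not a perfect cube.
  y = 1: RHS = 18 is not a perfect cube.
  y = -1: RHS = 4 is not a perfect cube.
  y = 2: RHS = 67 is not a perfect cube.
  y = -2: RHS = -45 is not a perfect cube.
  y = 3: RHS = 200 is not a perfect cube.
  y = -3: RHS = -178 is not a perfect cube.
Continuing the search up to |y| = 30 finds no solutions either.
No (x, y) in the scanned range satisfies the equation.

No integer solutions with |y| ≤ 30.


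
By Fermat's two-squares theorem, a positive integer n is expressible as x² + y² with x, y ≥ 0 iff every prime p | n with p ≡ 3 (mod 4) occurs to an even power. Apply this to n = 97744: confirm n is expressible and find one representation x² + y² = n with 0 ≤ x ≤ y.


Step 1: Factor n = 97744 = 2^4 · 41 · 149.
Step 2: Check the mod-4 condition on each prime factor: 2 = 2 (special); 41 ≡ 1 (mod 4), exponent 1; 149 ≡ 1 (mod 4), exponent 1.
All primes ≡ 3 (mod 4) appear to even exponent (or don't appear), so by the two-squares theorem n IS expressible as a sum of two squares.
Step 3: Build a representation. Group n = k² · m with k = 4 and m = 41 · 149 = 6109 (a product of primes ≡ 1 (mod 4)); a representation of m scales to one of n via (k·x)² + (k·y)² = k²(x² + y²). Each prime p ≡ 1 (mod 4) is itself a sum of two squares; find a² by testing p − a² for a perfect square:
  41: 41 − 1² = 40, 41 − 2² = 37, 41 − 3² = 32, 41 − 4² = 25 = 5² ⇒ 41 = 4² + 5².
  149: 149 − 1² = 148, 149 − 2² = 145, 149 − 3² = 140, 149 − 4² = 133, 149 − 5² = 124, 149 − 6² = 113, 149 − 7² = 100 = 10² ⇒ 149 = 7² + 10².
  Combine using the Brahmagupta–Fibonacci identity (a² + b²)(c² + d²) = (ac − bd)² + (ad + bc)² = (ac + bd)² + (ad − bc)²:
  41 · 149 = 6109: from (4² + 5²)(7² + 10²), take (4·7 − 5·10, 4·10 + 5·7) = (28 − 50, 40 + 35) = (-22, 75); dropping signs (only squares matter) gives (22, 75); check 22² + 75² = 484 + 5625 = 6109 ✓.
  Scale by k = 4: (4·22, 4·75) = (88, 300).
Step 4: Order so x ≤ y and verify: 88² + 300² = 7744 + 90000 = 97744 = n. ✓

n = 97744 = 88² + 300² (one valid representation with x ≤ y).
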